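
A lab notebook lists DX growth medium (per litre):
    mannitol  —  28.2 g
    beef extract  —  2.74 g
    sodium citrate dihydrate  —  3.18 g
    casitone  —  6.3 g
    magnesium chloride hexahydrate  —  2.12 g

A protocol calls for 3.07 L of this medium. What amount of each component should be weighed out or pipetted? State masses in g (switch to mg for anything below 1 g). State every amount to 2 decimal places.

mannitol 86.57 g; beef extract 8.41 g; sodium citrate dihydrate 9.76 g; casitone 19.34 g; magnesium chloride hexahydrate 6.51 g

Scale factor = 3070 mL / 1000 mL = 3.07.
mannitol: 28.2 g × (3070 mL / 1000 mL) = 86.57 g
beef extract: 2.74 g × (3070 mL / 1000 mL) = 8.41 g
sodium citrate dihydrate: 3.18 g × (3070 mL / 1000 mL) = 9.76 g
casitone: 6.3 g × (3070 mL / 1000 mL) = 19.34 g
magnesium chloride hexahydrate: 2.12 g × (3070 mL / 1000 mL) = 6.51 g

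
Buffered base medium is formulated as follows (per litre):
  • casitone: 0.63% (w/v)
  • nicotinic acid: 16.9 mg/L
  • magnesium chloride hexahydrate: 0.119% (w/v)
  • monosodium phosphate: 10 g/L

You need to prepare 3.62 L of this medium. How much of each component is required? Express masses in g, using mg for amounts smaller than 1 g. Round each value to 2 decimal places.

casitone 22.81 g; nicotinic acid 61.18 mg; magnesium chloride hexahydrate 4.31 g; monosodium phosphate 36.20 g

Working volume: 3.62 L.
casitone: 0.63% w/v = 6.3 g/L → 6.3 × 3.62 L = 22.81 g
nicotinic acid: 16.9 mg/L × 3.62 L = 61.18 mg
magnesium chloride hexahydrate: 0.119% w/v = 1.19 g/L → 1.19 × 3.62 L = 4.31 g
monosodium phosphate: 10 g/L × 3.62 L = 36.20 g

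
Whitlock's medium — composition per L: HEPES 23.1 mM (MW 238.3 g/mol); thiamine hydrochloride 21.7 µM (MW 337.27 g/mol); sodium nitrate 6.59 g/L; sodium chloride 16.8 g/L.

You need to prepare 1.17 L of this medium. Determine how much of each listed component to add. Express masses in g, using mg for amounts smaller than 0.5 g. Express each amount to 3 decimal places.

Scale factor relative to 1 L: 1.17.
HEPES: 23.1 mmol/L × 238.3 g/mol × 1.17 L ÷ 1000 = 6.441 g
thiamine hydrochloride: 21.7 µmol/L × 337.27 g/mol × 1.17 L ÷ 1000 = 8.563 mg
sodium nitrate: 6.59 g/L × 1.17 L = 7.710 g
sodium chloride: 16.8 g/L × 1.17 L = 19.656 g

HEPES 6.441 g; thiamine hydrochloride 8.563 mg; sodium nitrate 7.710 g; sodium chloride 19.656 g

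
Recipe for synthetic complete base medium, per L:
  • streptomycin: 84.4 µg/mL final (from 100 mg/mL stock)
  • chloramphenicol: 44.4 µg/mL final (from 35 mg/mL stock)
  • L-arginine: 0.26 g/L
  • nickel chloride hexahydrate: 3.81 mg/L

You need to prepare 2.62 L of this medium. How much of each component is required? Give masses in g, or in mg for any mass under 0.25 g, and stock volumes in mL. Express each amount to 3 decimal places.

Working volume: 2.62 L.
streptomycin: V = C2·V2/C1 = 84.4 µg/mL × 2620 mL ÷ 100000 µg/mL = 2.211 mL
chloramphenicol: V = C2·V2/C1 = 44.4 µg/mL × 2620 mL ÷ 35000 µg/mL = 3.324 mL
L-arginine: 0.26 g/L × 2.62 L = 0.681 g
nickel chloride hexahydrate: 3.81 mg/L × 2.62 L = 9.982 mg

streptomycin 2.211 mL; chloramphenicol 3.324 mL; L-arginine 0.681 g; nickel chloride hexahydrate 9.982 mg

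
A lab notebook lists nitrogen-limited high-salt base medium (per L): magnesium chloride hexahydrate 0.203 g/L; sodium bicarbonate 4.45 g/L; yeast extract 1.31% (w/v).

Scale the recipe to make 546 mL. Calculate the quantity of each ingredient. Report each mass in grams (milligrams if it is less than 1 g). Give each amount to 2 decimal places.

Working volume: 546 mL = 0.546 L.
magnesium chloride hexahydrate: 0.203 g/L × 0.546 L = 0.110838 g = 110.84 mg
sodium bicarbonate: 4.45 g/L × 0.546 L = 2.43 g
yeast extract: 1.31% w/v = 13.1 g/L → 13.1 × 0.546 L = 7.15 g

magnesium chloride hexahydrate 110.84 mg; sodium bicarbonate 2.43 g; yeast extract 7.15 g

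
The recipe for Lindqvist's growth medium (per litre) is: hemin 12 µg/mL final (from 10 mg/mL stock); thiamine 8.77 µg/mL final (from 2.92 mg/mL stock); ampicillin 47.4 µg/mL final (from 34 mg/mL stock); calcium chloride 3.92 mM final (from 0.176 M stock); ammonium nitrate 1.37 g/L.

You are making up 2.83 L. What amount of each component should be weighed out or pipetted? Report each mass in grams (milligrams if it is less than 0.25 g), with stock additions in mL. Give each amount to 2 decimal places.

hemin 3.40 mL; thiamine 8.50 mL; ampicillin 3.95 mL; calcium chloride 63.03 mL; ammonium nitrate 3.88 g

Working volume: 2.83 L.
hemin: V = C2·V2/C1 = 12 µg/mL × 2830 mL ÷ 10000 µg/mL = 3.40 mL
thiamine: V = C2·V2/C1 = 8.77 µg/mL × 2830 mL ÷ 2920 µg/mL = 8.50 mL
ampicillin: C1V1 = C2V2 → 47.4 µg/mL × 2830 mL ÷ 34000 µg/mL = 3.95 mL
calcium chloride: C1V1 = C2V2 → 3.92 mM × 2830 mL ÷ 176 mM = 63.03 mL
ammonium nitrate: 1.37 g/L × 2.83 L = 3.88 g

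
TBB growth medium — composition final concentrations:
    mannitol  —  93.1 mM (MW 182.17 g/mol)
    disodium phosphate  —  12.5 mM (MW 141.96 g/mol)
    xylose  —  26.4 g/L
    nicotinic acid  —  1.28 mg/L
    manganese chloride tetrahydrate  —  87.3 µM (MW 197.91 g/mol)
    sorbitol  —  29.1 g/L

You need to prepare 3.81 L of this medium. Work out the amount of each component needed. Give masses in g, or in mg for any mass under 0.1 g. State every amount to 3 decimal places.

mannitol 64.618 g; disodium phosphate 6.761 g; xylose 100.584 g; nicotinic acid 4.877 mg; manganese chloride tetrahydrate 65.827 mg; sorbitol 110.871 g

Working volume: 3.81 L.
mannitol: 93.1 mmol/L × 182.17 g/mol × 3.81 L ÷ 1000 = 64.618 g
disodium phosphate: 12.5 mmol/L × 141.96 g/mol × 3.81 L ÷ 1000 = 6.761 g
xylose: 26.4 g/L × 3.81 L = 100.584 g
nicotinic acid: 1.28 mg/L × 3.81 L = 4.877 mg
manganese chloride tetrahydrate: 87.3 µmol/L × 197.91 g/mol × 3.81 L ÷ 1000 = 65.827 mg
sorbitol: 29.1 g/L × 3.81 L = 110.871 g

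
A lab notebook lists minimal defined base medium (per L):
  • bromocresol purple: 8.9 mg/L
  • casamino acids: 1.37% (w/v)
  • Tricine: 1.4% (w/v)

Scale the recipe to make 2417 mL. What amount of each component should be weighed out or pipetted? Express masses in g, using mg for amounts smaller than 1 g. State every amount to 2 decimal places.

bromocresol purple 21.51 mg; casamino acids 33.11 g; Tricine 33.84 g

Working volume: 2417 mL = 2.417 L.
bromocresol purple: 8.9 mg/L × 2.417 L = 21.51 mg
casamino acids: 1.37% w/v = 13.7 g/L → 13.7 × 2.417 L = 33.11 g
Tricine: 1.4% w/v = 14 g/L → 14 × 2.417 L = 33.84 g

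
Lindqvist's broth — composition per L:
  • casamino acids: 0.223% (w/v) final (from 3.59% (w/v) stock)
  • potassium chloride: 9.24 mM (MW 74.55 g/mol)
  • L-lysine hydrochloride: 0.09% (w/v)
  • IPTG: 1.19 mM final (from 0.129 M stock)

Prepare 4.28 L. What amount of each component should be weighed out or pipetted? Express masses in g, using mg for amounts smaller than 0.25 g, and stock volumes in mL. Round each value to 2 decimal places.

Scale factor relative to 1 L: 4.28.
casamino acids: dilute stock: 0.223% ÷ 3.59% × 4280 mL = 265.86 mL
potassium chloride: 9.24 mmol/L × 74.55 g/mol × 4.28 L ÷ 1000 = 2.95 g
L-lysine hydrochloride: 0.09% w/v = 0.9 g/L → 0.9 × 4.28 L = 3.85 g
IPTG: dilute stock: 1.19 mM × 4280 mL ÷ 129 mM = 39.48 mL

casamino acids 265.86 mL; potassium chloride 2.95 g; L-lysine hydrochloride 3.85 g; IPTG 39.48 mL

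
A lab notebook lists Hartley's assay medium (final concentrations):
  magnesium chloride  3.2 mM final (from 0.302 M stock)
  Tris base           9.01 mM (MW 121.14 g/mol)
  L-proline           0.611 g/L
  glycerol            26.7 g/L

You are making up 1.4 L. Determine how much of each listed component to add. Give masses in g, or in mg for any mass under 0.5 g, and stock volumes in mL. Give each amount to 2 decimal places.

Scale factor relative to 1 L: 1.4.
magnesium chloride: dilute stock: 3.2 mM × 1400 mL ÷ 302 mM = 14.83 mL
Tris base: 9.01 mmol/L × 121.14 g/mol × 1.4 L ÷ 1000 = 1.53 g
L-proline: 0.611 g/L × 1.4 L = 0.86 g
glycerol: 26.7 g/L × 1.4 L = 37.38 g

magnesium chloride 14.83 mL; Tris base 1.53 g; L-proline 0.86 g; glycerol 37.38 g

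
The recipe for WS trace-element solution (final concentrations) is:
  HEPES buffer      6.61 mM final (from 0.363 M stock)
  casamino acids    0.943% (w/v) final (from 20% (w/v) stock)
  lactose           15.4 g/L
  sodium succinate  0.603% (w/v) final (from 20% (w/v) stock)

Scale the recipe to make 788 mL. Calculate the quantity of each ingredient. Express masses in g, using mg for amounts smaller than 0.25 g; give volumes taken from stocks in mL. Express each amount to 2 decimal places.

HEPES buffer 14.35 mL; casamino acids 37.15 mL; lactose 12.14 g; sodium succinate 23.76 mL

Target volume = 788 mL = 0.788 L.
HEPES buffer: C1V1 = C2V2 → 6.61 mM × 788 mL ÷ 363 mM = 14.35 mL
casamino acids: V = C2·V2/C1 = 0.943% ÷ 20% × 788 mL = 37.15 mL
lactose: 15.4 g/L × 0.788 L = 12.14 g
sodium succinate: V = C2·V2/C1 = 0.603% ÷ 20% × 788 mL = 23.76 mL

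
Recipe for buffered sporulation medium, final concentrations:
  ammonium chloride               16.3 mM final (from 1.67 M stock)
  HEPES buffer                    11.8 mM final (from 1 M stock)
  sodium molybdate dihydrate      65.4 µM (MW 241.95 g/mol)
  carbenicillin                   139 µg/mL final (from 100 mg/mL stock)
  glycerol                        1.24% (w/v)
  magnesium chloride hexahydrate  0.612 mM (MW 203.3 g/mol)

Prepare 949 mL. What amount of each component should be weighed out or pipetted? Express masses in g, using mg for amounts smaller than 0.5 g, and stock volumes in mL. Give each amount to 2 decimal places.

ammonium chloride 9.26 mL; HEPES buffer 11.20 mL; sodium molybdate dihydrate 15.02 mg; carbenicillin 1.32 mL; glycerol 11.77 g; magnesium chloride hexahydrate 118.07 mg

Scale factor relative to 1 L: 0.949.
ammonium chloride: V = C2·V2/C1 = 16.3 mM × 949 mL ÷ 1670 mM = 9.26 mL
HEPES buffer: dilute stock: 11.8 mM × 949 mL ÷ 1000 mM = 11.20 mL
sodium molybdate dihydrate: 65.4 µmol/L × 241.95 g/mol × 0.949 L ÷ 1000 = 15.02 mg
carbenicillin: dilute stock: 139 µg/mL × 949 mL ÷ 100000 µg/mL = 1.32 mL
glycerol: 1.24% w/v = 12.4 g/L → 12.4 × 0.949 L = 11.77 g
magnesium chloride hexahydrate: 0.612 mmol/L × 203.3 mg/mmol × 0.949 L = 118.07 mg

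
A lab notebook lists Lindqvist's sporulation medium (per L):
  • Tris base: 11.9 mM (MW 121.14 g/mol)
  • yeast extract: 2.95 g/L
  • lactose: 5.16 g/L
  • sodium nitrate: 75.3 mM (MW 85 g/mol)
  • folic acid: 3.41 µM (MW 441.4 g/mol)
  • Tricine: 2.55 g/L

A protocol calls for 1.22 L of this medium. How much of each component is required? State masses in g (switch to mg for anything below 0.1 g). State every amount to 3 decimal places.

Scale factor relative to 1 L: 1.22.
Tris base: 11.9 mmol/L × 121.14 g/mol × 1.22 L ÷ 1000 = 1.759 g
yeast extract: 2.95 g/L × 1.22 L = 3.599 g
lactose: 5.16 g/L × 1.22 L = 6.295 g
sodium nitrate: 75.3 mmol/L × 85 g/mol × 1.22 L ÷ 1000 = 7.809 g
folic acid: 3.41 µmol/L × 441.4 g/mol × 1.22 L ÷ 1000 = 1.836 mg
Tricine: 2.55 g/L × 1.22 L = 3.111 g

Tris base 1.759 g; yeast extract 3.599 g; lactose 6.295 g; sodium nitrate 7.809 g; folic acid 1.836 mg; Tricine 3.111 g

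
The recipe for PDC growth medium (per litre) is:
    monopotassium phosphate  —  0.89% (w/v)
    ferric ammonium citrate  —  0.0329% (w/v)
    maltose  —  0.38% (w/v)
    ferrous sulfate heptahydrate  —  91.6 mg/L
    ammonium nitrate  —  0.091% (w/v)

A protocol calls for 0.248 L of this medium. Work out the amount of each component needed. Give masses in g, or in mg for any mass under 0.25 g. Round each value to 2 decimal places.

monopotassium phosphate 2.21 g; ferric ammonium citrate 81.59 mg; maltose 0.94 g; ferrous sulfate heptahydrate 22.72 mg; ammonium nitrate 225.68 mg

Working volume: 0.248 L.
monopotassium phosphate: 0.89% w/v = 8.9 g/L → 8.9 × 0.248 L = 2.21 g
ferric ammonium citrate: 0.0329 g per 100 mL × 248 mL ÷ 100 = 0.081592 g = 81.59 mg
maltose: 0.38% w/v = 3.8 g/L → 3.8 × 0.248 L = 0.94 g
ferrous sulfate heptahydrate: 91.6 mg/L × 0.248 L = 22.72 mg
ammonium nitrate: 0.091 g per 100 mL × 248 mL ÷ 100 = 0.22568 g = 225.68 mg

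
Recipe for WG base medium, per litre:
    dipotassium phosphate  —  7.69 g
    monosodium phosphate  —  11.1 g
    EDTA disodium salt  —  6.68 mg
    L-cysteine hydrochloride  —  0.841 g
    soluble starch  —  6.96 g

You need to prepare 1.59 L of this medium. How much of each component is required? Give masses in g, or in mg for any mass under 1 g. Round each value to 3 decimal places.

Ratio of target to recipe volume: 1590 / 1000 = 1.59.
dipotassium phosphate: 7.69 g × (1590 mL / 1000 mL) = 12.227 g
monosodium phosphate: 11.1 g × (1590 mL / 1000 mL) = 17.649 g
EDTA disodium salt: 6.68 mg × (1590 mL / 1000 mL) = 10.621 mg
L-cysteine hydrochloride: 0.841 g × (1590 mL / 1000 mL) = 1.337 g
soluble starch: 6.96 g × (1590 mL / 1000 mL) = 11.066 g

dipotassium phosphate 12.227 g; monosodium phosphate 17.649 g; EDTA disodium salt 10.621 mg; L-cysteine hydrochloride 1.337 g; soluble starch 11.066 g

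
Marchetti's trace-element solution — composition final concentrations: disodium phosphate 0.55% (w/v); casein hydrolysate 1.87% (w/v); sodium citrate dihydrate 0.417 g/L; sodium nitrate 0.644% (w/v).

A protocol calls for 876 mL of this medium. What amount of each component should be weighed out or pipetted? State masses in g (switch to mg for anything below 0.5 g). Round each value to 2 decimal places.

disodium phosphate 4.82 g; casein hydrolysate 16.38 g; sodium citrate dihydrate 365.29 mg; sodium nitrate 5.64 g

Working volume: 876 mL = 0.876 L.
disodium phosphate: 0.55% w/v = 5.5 g/L → 5.5 × 0.876 L = 4.82 g
casein hydrolysate: 1.87 g per 100 mL × 876 mL ÷ 100 = 16.38 g
sodium citrate dihydrate: 0.417 g/L × 0.876 L = 0.365292 g = 365.29 mg
sodium nitrate: 0.644% w/v = 6.44 g/L → 6.44 × 0.876 L = 5.64 g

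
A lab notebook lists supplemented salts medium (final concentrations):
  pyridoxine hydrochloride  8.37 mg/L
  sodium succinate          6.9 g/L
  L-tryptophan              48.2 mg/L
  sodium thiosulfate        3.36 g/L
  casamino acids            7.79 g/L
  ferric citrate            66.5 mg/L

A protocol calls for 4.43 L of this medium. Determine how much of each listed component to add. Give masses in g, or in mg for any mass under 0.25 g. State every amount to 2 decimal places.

Working volume: 4.43 L.
pyridoxine hydrochloride: 8.37 mg/L × 4.43 L = 37.08 mg
sodium succinate: 6.9 g/L × 4.43 L = 30.57 g
L-tryptophan: 48.2 mg/L × 4.43 L = 213.53 mg
sodium thiosulfate: 3.36 g/L × 4.43 L = 14.88 g
casamino acids: 7.79 g/L × 4.43 L = 34.51 g
ferric citrate: 66.5 mg/L × 4.43 L = 294.595 mg = 0.29 g

pyridoxine hydrochloride 37.08 mg; sodium succinate 30.57 g; L-tryptophan 213.53 mg; sodium thiosulfate 14.88 g; casamino acids 34.51 g; ferric citrate 0.29 g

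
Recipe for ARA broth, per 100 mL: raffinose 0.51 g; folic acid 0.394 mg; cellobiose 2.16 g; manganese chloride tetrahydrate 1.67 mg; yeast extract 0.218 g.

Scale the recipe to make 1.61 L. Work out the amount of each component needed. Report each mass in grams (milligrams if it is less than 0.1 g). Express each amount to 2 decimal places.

Scale factor = 1610 mL / 100 mL = 16.1.
raffinose: 0.51 g × (1610 mL / 100 mL) = 8.21 g
folic acid: 0.394 mg × (1610 mL / 100 mL) = 6.34 mg
cellobiose: 2.16 g × (1610 mL / 100 mL) = 34.78 g
manganese chloride tetrahydrate: 1.67 mg × (1610 mL / 100 mL) = 26.89 mg
yeast extract: 0.218 g × (1610 mL / 100 mL) = 3.51 g

raffinose 8.21 g; folic acid 6.34 mg; cellobiose 34.78 g; manganese chloride tetrahydrate 26.89 mg; yeast extract 3.51 g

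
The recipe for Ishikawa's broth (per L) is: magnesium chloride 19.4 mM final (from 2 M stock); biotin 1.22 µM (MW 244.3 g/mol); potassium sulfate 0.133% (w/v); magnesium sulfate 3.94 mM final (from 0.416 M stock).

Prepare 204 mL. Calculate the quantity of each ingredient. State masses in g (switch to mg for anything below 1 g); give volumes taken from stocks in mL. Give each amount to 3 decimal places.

magnesium chloride 1.979 mL; biotin 0.061 mg; potassium sulfate 271.320 mg; magnesium sulfate 1.932 mL

Target volume = 204 mL = 0.204 L.
magnesium chloride: dilute stock: 19.4 mM × 204 mL ÷ 2000 mM = 1.979 mL
biotin: 1.22 µmol/L × 244.3 g/mol × 0.204 L ÷ 1000 = 0.061 mg
potassium sulfate: 0.133% w/v = 1.33 g/L → 1.33 × 0.204 L = 0.27132 g = 271.320 mg
magnesium sulfate: V = C2·V2/C1 = 3.94 mM × 204 mL ÷ 416 mM = 1.932 mL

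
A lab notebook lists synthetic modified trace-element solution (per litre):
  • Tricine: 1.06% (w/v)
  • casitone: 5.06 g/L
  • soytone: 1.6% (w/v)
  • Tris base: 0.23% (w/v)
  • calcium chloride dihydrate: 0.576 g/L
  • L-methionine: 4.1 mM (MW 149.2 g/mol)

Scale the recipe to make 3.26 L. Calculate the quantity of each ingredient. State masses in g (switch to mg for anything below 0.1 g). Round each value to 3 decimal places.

Scale factor relative to 1 L: 3.26.
Tricine: 1.06 g per 100 mL × 3260 mL ÷ 100 = 34.556 g
casitone: 5.06 g/L × 3.26 L = 16.496 g
soytone: 1.6% w/v = 16 g/L → 16 × 3.26 L = 52.160 g
Tris base: 0.23 g per 100 mL × 3260 mL ÷ 100 = 7.498 g
calcium chloride dihydrate: 0.576 g/L × 3.26 L = 1.878 g
L-methionine: 4.1 mmol/L × 149.2 g/mol × 3.26 L ÷ 1000 = 1.994 g

Tricine 34.556 g; casitone 16.496 g; soytone 52.160 g; Tris base 7.498 g; calcium chloride dihydrate 1.878 g; L-methionine 1.994 g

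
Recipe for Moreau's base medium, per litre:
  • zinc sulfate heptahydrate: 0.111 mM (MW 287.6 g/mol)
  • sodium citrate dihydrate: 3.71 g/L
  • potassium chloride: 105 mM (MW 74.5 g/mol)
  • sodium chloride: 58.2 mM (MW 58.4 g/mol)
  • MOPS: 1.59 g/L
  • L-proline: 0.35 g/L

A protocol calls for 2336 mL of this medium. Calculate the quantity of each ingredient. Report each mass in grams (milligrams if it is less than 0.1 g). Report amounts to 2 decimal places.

Target volume = 2336 mL = 2.336 L.
zinc sulfate heptahydrate: 0.111 mmol/L × 287.6 mg/mmol × 2.336 L = 74.57 mg
sodium citrate dihydrate: 3.71 g/L × 2.336 L = 8.67 g
potassium chloride: 105 mmol/L × 74.5 g/mol × 2.336 L ÷ 1000 = 18.27 g
sodium chloride: 58.2 mmol/L × 58.4 g/mol × 2.336 L ÷ 1000 = 7.94 g
MOPS: 1.59 g/L × 2.336 L = 3.71 g
L-proline: 0.35 g/L × 2.336 L = 0.82 g

zinc sulfate heptahydrate 74.57 mg; sodium citrate dihydrate 8.67 g; potassium chloride 18.27 g; sodium chloride 7.94 g; MOPS 3.71 g; L-proline 0.82 g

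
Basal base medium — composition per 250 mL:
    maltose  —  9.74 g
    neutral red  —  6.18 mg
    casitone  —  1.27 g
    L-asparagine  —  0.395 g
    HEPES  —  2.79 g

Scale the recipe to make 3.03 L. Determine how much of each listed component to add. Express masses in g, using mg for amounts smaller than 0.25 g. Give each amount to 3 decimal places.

maltose 118.049 g; neutral red 74.902 mg; casitone 15.392 g; L-asparagine 4.787 g; HEPES 33.815 g

Ratio of target to recipe volume: 3030 / 250 = 12.12.
maltose: 9.74 g × (3030 mL / 250 mL) = 118.049 g
neutral red: 6.18 mg × (3030 mL / 250 mL) = 74.902 mg
casitone: 1.27 g × (3030 mL / 250 mL) = 15.392 g
L-asparagine: 0.395 g × (3030 mL / 250 mL) = 4.787 g
HEPES: 2.79 g × (3030 mL / 250 mL) = 33.815 g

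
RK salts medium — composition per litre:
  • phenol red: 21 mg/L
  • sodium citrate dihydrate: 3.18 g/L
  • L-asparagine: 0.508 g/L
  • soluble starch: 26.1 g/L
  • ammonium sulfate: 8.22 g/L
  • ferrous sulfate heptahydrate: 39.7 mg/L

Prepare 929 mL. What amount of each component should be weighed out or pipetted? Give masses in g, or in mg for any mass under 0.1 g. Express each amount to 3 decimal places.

Target volume = 929 mL = 0.929 L.
phenol red: 21 mg/L × 0.929 L = 19.509 mg
sodium citrate dihydrate: 3.18 g/L × 0.929 L = 2.954 g
L-asparagine: 0.508 g/L × 0.929 L = 0.472 g
soluble starch: 26.1 g/L × 0.929 L = 24.247 g
ammonium sulfate: 8.22 g/L × 0.929 L = 7.636 g
ferrous sulfate heptahydrate: 39.7 mg/L × 0.929 L = 36.881 mg

phenol red 19.509 mg; sodium citrate dihydrate 2.954 g; L-asparagine 0.472 g; soluble starch 24.247 g; ammonium sulfate 7.636 g; ferrous sulfate heptahydrate 36.881 mg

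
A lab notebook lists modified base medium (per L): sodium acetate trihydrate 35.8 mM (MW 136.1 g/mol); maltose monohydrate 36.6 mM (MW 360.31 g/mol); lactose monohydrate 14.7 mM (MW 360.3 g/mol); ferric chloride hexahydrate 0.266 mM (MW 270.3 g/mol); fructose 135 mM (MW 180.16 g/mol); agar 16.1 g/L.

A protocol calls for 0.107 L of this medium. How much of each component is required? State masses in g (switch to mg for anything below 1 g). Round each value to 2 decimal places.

sodium acetate trihydrate 521.34 mg; maltose monohydrate 1.41 g; lactose monohydrate 566.72 mg; ferric chloride hexahydrate 7.69 mg; fructose 2.60 g; agar 1.72 g

Working volume: 0.107 L.
sodium acetate trihydrate: 35.8 mmol/L × 136.1 mg/mmol × 0.107 L = 521.34 mg
maltose monohydrate: 36.6 mmol/L × 360.31 g/mol × 0.107 L ÷ 1000 = 1.41 g
lactose monohydrate: 14.7 mmol/L × 360.3 mg/mmol × 0.107 L = 566.72 mg
ferric chloride hexahydrate: 0.266 mmol/L × 270.3 mg/mmol × 0.107 L = 7.69 mg
fructose: 135 mmol/L × 180.16 g/mol × 0.107 L ÷ 1000 = 2.60 g
agar: 16.1 g/L × 0.107 L = 1.72 g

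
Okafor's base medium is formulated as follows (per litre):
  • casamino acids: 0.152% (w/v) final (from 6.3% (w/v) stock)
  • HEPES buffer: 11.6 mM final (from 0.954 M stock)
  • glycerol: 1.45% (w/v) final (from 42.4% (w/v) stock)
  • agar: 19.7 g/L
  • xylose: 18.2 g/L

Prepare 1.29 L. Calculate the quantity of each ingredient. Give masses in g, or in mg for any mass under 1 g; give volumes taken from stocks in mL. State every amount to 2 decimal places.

casamino acids 31.12 mL; HEPES buffer 15.69 mL; glycerol 44.12 mL; agar 25.41 g; xylose 23.48 g

Working volume: 1.29 L.
casamino acids: dilute stock: 0.152% ÷ 6.3% × 1290 mL = 31.12 mL
HEPES buffer: dilute stock: 11.6 mM × 1290 mL ÷ 954 mM = 15.69 mL
glycerol: V = C2·V2/C1 = 1.45% ÷ 42.4% × 1290 mL = 44.12 mL
agar: 19.7 g/L × 1.29 L = 25.41 g
xylose: 18.2 g/L × 1.29 L = 23.48 g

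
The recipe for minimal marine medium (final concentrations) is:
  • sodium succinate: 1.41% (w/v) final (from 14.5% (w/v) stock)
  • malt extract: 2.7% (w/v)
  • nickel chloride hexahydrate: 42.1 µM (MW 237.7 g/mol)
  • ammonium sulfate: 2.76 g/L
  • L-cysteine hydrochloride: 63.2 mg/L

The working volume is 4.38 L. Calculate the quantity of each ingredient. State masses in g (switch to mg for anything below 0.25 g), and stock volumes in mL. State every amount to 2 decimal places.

Working volume: 4.38 L.
sodium succinate: V = C2·V2/C1 = 1.41% ÷ 14.5% × 4380 mL = 425.92 mL
malt extract: 2.7 g per 100 mL × 4380 mL ÷ 100 = 118.26 g
nickel chloride hexahydrate: 42.1 µmol/L × 237.7 g/mol × 4.38 L ÷ 1000 = 43.83 mg
ammonium sulfate: 2.76 g/L × 4.38 L = 12.09 g
L-cysteine hydrochloride: 63.2 mg/L × 4.38 L = 276.816 mg = 0.28 g

sodium succinate 425.92 mL; malt extract 118.26 g; nickel chloride hexahydrate 43.83 mg; ammonium sulfate 12.09 g; L-cysteine hydrochloride 0.28 g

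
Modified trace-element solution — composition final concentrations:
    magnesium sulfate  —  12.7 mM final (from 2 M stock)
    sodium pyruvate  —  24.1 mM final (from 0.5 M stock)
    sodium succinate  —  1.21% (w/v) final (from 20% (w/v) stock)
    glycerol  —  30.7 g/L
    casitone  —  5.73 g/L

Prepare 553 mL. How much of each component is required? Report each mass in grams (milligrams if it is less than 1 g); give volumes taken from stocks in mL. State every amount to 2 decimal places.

magnesium sulfate 3.51 mL; sodium pyruvate 26.65 mL; sodium succinate 33.46 mL; glycerol 16.98 g; casitone 3.17 g

Working volume: 553 mL = 0.553 L.
magnesium sulfate: V = C2·V2/C1 = 12.7 mM × 553 mL ÷ 2000 mM = 3.51 mL
sodium pyruvate: dilute stock: 24.1 mM × 553 mL ÷ 500 mM = 26.65 mL
sodium succinate: dilute stock: 1.21% ÷ 20% × 553 mL = 33.46 mL
glycerol: 30.7 g/L × 0.553 L = 16.98 g
casitone: 5.73 g/L × 0.553 L = 3.17 g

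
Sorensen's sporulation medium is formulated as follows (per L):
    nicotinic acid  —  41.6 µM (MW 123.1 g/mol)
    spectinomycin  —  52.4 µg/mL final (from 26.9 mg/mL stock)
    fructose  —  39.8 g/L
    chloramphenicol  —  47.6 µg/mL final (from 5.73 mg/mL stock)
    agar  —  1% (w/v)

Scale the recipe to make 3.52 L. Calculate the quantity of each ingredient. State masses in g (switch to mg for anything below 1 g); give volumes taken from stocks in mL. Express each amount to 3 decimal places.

Working volume: 3.52 L.
nicotinic acid: 41.6 µmol/L × 123.1 g/mol × 3.52 L ÷ 1000 = 18.026 mg
spectinomycin: V = C2·V2/C1 = 52.4 µg/mL × 3520 mL ÷ 26900 µg/mL = 6.857 mL
fructose: 39.8 g/L × 3.52 L = 140.096 g
chloramphenicol: V = C2·V2/C1 = 47.6 µg/mL × 3520 mL ÷ 5730 µg/mL = 29.241 mL
agar: 1% w/v = 10 g/L → 10 × 3.52 L = 35.200 g

nicotinic acid 18.026 mg; spectinomycin 6.857 mL; fructose 140.096 g; chloramphenicol 29.241 mL; agar 35.200 g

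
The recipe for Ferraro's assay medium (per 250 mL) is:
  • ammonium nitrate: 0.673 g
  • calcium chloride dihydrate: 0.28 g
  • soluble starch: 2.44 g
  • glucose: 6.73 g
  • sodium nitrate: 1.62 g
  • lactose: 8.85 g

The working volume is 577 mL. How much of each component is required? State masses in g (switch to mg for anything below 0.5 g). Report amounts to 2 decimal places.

Ratio of target to recipe volume: 577 / 250 = 2.308.
ammonium nitrate: 0.673 g × (577 mL / 250 mL) = 1.55 g
calcium chloride dihydrate: 0.28 g × (577 mL / 250 mL) = 0.65 g
soluble starch: 2.44 g × (577 mL / 250 mL) = 5.63 g
glucose: 6.73 g × (577 mL / 250 mL) = 15.53 g
sodium nitrate: 1.62 g × (577 mL / 250 mL) = 3.74 g
lactose: 8.85 g × (577 mL / 250 mL) = 20.43 g

ammonium nitrate 1.55 g; calcium chloride dihydrate 0.65 g; soluble starch 5.63 g; glucose 15.53 g; sodium nitrate 3.74 g; lactose 20.43 g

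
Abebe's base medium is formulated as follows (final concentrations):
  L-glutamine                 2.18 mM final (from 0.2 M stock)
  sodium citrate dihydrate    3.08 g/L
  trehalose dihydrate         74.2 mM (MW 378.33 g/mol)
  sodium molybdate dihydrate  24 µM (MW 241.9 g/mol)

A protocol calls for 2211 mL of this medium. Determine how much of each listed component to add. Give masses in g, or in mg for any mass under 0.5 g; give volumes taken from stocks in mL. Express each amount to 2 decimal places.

L-glutamine 24.10 mL; sodium citrate dihydrate 6.81 g; trehalose dihydrate 62.07 g; sodium molybdate dihydrate 12.84 mg

Scale factor relative to 1 L: 2.211.
L-glutamine: C1V1 = C2V2 → 2.18 mM × 2211 mL ÷ 200 mM = 24.10 mL
sodium citrate dihydrate: 3.08 g/L × 2.211 L = 6.81 g
trehalose dihydrate: 74.2 mmol/L × 378.33 g/mol × 2.211 L ÷ 1000 = 62.07 g
sodium molybdate dihydrate: 24 µmol/L × 241.9 g/mol × 2.211 L ÷ 1000 = 12.84 mg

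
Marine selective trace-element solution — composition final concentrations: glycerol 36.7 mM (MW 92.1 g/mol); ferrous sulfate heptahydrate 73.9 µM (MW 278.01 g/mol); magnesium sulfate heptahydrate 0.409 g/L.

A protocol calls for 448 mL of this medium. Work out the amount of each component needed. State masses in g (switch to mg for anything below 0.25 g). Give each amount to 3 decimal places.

glycerol 1.514 g; ferrous sulfate heptahydrate 9.204 mg; magnesium sulfate heptahydrate 183.232 mg

Scale factor relative to 1 L: 0.448.
glycerol: 36.7 mmol/L × 92.1 g/mol × 0.448 L ÷ 1000 = 1.514 g
ferrous sulfate heptahydrate: 73.9 µmol/L × 278.01 g/mol × 0.448 L ÷ 1000 = 9.204 mg
magnesium sulfate heptahydrate: 0.409 g/L × 0.448 L = 0.183232 g = 183.232 mg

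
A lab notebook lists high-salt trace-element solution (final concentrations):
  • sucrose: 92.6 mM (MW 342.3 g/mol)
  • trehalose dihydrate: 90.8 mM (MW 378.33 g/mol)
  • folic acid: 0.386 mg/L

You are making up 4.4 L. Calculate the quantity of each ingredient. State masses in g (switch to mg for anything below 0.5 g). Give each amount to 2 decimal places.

Scale factor relative to 1 L: 4.4.
sucrose: 92.6 mmol/L × 342.3 g/mol × 4.4 L ÷ 1000 = 139.47 g
trehalose dihydrate: 90.8 mmol/L × 378.33 g/mol × 4.4 L ÷ 1000 = 151.15 g
folic acid: 0.386 mg/L × 4.4 L = 1.70 mg

sucrose 139.47 g; trehalose dihydrate 151.15 g; folic acid 1.70 mg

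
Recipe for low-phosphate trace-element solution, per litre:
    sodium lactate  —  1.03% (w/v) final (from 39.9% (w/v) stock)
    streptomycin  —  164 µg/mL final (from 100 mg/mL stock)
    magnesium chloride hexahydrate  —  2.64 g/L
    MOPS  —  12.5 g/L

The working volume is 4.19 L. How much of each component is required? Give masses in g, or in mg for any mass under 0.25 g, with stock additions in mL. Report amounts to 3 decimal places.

Working volume: 4.19 L.
sodium lactate: V = C2·V2/C1 = 1.03% ÷ 39.9% × 4190 mL = 108.163 mL
streptomycin: V = C2·V2/C1 = 164 µg/mL × 4190 mL ÷ 100000 µg/mL = 6.872 mL
magnesium chloride hexahydrate: 2.64 g/L × 4.19 L = 11.062 g
MOPS: 12.5 g/L × 4.19 L = 52.375 g

sodium lactate 108.163 mL; streptomycin 6.872 mL; magnesium chloride hexahydrate 11.062 g; MOPS 52.375 g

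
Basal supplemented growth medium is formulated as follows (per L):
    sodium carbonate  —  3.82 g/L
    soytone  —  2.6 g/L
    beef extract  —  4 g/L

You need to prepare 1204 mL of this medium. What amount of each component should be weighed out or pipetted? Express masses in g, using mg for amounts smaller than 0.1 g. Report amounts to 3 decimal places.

sodium carbonate 4.599 g; soytone 3.130 g; beef extract 4.816 g

Scale factor relative to 1 L: 1.204.
sodium carbonate: 3.82 g/L × 1.204 L = 4.599 g
soytone: 2.6 g/L × 1.204 L = 3.130 g
beef extract: 4 g/L × 1.204 L = 4.816 g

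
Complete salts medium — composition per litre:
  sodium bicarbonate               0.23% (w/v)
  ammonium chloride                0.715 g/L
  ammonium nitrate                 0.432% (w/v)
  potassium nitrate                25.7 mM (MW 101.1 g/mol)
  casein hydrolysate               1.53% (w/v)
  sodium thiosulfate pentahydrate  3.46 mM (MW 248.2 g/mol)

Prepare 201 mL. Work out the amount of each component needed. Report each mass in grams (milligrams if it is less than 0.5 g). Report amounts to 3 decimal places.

sodium bicarbonate 462.300 mg; ammonium chloride 143.715 mg; ammonium nitrate 0.868 g; potassium nitrate 0.522 g; casein hydrolysate 3.075 g; sodium thiosulfate pentahydrate 172.613 mg

Working volume: 201 mL = 0.201 L.
sodium bicarbonate: 0.23 g per 100 mL × 201 mL ÷ 100 = 0.4623 g = 462.300 mg
ammonium chloride: 0.715 g/L × 0.201 L = 0.143715 g = 143.715 mg
ammonium nitrate: 0.432% w/v = 4.32 g/L → 4.32 × 0.201 L = 0.868 g
potassium nitrate: 25.7 mmol/L × 101.1 g/mol × 0.201 L ÷ 1000 = 0.522 g
casein hydrolysate: 1.53% w/v = 15.3 g/L → 15.3 × 0.201 L = 3.075 g
sodium thiosulfate pentahydrate: 3.46 mmol/L × 248.2 mg/mmol × 0.201 L = 172.613 mg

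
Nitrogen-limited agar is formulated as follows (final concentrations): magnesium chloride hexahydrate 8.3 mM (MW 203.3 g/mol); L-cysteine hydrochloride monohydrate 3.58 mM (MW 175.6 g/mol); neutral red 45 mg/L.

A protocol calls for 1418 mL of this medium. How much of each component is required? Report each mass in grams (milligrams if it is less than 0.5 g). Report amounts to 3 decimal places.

magnesium chloride hexahydrate 2.393 g; L-cysteine hydrochloride monohydrate 0.891 g; neutral red 63.810 mg

Working volume: 1418 mL = 1.418 L.
magnesium chloride hexahydrate: 8.3 mmol/L × 203.3 g/mol × 1.418 L ÷ 1000 = 2.393 g
L-cysteine hydrochloride monohydrate: 3.58 mmol/L × 175.6 g/mol × 1.418 L ÷ 1000 = 0.891 g
neutral red: 45 mg/L × 1.418 L = 63.810 mg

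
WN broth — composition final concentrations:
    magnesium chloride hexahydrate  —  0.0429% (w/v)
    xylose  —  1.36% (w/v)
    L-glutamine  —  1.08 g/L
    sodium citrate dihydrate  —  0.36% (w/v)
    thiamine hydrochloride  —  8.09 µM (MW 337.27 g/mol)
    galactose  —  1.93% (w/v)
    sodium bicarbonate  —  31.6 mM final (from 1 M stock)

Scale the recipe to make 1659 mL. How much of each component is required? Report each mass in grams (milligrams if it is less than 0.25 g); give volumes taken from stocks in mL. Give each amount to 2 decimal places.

Scale factor relative to 1 L: 1.659.
magnesium chloride hexahydrate: 0.0429 g per 100 mL × 1659 mL ÷ 100 = 0.71 g
xylose: 1.36 g per 100 mL × 1659 mL ÷ 100 = 22.56 g
L-glutamine: 1.08 g/L × 1.659 L = 1.79 g
sodium citrate dihydrate: 0.36 g per 100 mL × 1659 mL ÷ 100 = 5.97 g
thiamine hydrochloride: 8.09 µmol/L × 337.27 g/mol × 1.659 L ÷ 1000 = 4.53 mg
galactose: 1.93% w/v = 19.3 g/L → 19.3 × 1.659 L = 32.02 g
sodium bicarbonate: C1V1 = C2V2 → 31.6 mM × 1659 mL ÷ 1000 mM = 52.42 mL

magnesium chloride hexahydrate 0.71 g; xylose 22.56 g; L-glutamine 1.79 g; sodium citrate dihydrate 5.97 g; thiamine hydrochloride 4.53 mg; galactose 32.02 g; sodium bicarbonate 52.42 mL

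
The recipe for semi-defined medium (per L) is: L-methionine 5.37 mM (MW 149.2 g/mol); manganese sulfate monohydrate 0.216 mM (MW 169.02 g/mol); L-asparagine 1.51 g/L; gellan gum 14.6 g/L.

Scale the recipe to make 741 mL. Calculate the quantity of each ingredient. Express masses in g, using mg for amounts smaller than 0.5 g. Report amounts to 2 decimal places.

Working volume: 741 mL = 0.741 L.
L-methionine: 5.37 mmol/L × 149.2 g/mol × 0.741 L ÷ 1000 = 0.59 g
manganese sulfate monohydrate: 0.216 mmol/L × 169.02 mg/mmol × 0.741 L = 27.05 mg
L-asparagine: 1.51 g/L × 0.741 L = 1.12 g
gellan gum: 14.6 g/L × 0.741 L = 10.82 g

L-methionine 0.59 g; manganese sulfate monohydrate 27.05 mg; L-asparagine 1.12 g; gellan gum 10.82 g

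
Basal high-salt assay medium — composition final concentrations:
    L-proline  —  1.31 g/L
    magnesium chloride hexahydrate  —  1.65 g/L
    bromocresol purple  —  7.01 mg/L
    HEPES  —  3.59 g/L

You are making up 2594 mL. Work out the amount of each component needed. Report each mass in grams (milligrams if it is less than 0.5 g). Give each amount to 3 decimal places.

Working volume: 2594 mL = 2.594 L.
L-proline: 1.31 g/L × 2.594 L = 3.398 g
magnesium chloride hexahydrate: 1.65 g/L × 2.594 L = 4.280 g
bromocresol purple: 7.01 mg/L × 2.594 L = 18.184 mg
HEPES: 3.59 g/L × 2.594 L = 9.312 g

L-proline 3.398 g; magnesium chloride hexahydrate 4.280 g; bromocresol purple 18.184 mg; HEPES 9.312 g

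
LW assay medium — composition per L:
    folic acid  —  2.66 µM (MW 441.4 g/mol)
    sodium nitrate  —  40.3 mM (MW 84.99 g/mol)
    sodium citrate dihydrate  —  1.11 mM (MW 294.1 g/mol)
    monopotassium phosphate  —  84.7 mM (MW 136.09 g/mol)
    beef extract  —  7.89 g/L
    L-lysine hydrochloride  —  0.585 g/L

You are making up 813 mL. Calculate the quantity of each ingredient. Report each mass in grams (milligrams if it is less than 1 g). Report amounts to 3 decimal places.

folic acid 0.955 mg; sodium nitrate 2.785 g; sodium citrate dihydrate 265.405 mg; monopotassium phosphate 9.371 g; beef extract 6.415 g; L-lysine hydrochloride 475.605 mg

Target volume = 813 mL = 0.813 L.
folic acid: 2.66 µmol/L × 441.4 g/mol × 0.813 L ÷ 1000 = 0.955 mg
sodium nitrate: 40.3 mmol/L × 84.99 g/mol × 0.813 L ÷ 1000 = 2.785 g
sodium citrate dihydrate: 1.11 mmol/L × 294.1 mg/mmol × 0.813 L = 265.405 mg
monopotassium phosphate: 84.7 mmol/L × 136.09 g/mol × 0.813 L ÷ 1000 = 9.371 g
beef extract: 7.89 g/L × 0.813 L = 6.415 g
L-lysine hydrochloride: 0.585 g/L × 0.813 L = 0.475605 g = 475.605 mg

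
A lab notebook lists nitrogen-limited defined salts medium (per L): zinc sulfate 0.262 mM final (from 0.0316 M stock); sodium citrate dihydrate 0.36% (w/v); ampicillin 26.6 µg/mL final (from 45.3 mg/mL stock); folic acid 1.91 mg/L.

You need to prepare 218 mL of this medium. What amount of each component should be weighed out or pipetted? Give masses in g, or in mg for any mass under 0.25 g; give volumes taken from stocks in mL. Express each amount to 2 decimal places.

zinc sulfate 1.81 mL; sodium citrate dihydrate 0.78 g; ampicillin 0.13 mL; folic acid 0.42 mg

Working volume: 218 mL = 0.218 L.
zinc sulfate: C1V1 = C2V2 → 0.262 mM × 218 mL ÷ 31.6 mM = 1.81 mL
sodium citrate dihydrate: 0.36% w/v = 3.6 g/L → 3.6 × 0.218 L = 0.78 g
ampicillin: V = C2·V2/C1 = 26.6 µg/mL × 218 mL ÷ 45300 µg/mL = 0.13 mL
folic acid: 1.91 mg/L × 0.218 L = 0.42 mg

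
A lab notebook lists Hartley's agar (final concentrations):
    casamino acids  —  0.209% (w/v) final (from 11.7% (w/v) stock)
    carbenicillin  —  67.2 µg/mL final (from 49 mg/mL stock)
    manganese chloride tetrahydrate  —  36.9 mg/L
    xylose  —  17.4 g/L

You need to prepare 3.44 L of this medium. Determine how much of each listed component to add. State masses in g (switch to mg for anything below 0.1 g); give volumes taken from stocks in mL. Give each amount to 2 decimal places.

Scale factor relative to 1 L: 3.44.
casamino acids: V = C2·V2/C1 = 0.209% ÷ 11.7% × 3440 mL = 61.45 mL
carbenicillin: dilute stock: 67.2 µg/mL × 3440 mL ÷ 49000 µg/mL = 4.72 mL
manganese chloride tetrahydrate: 36.9 mg/L × 3.44 L = 126.936 mg = 0.13 g
xylose: 17.4 g/L × 3.44 L = 59.86 g

casamino acids 61.45 mL; carbenicillin 4.72 mL; manganese chloride tetrahydrate 0.13 g; xylose 59.86 g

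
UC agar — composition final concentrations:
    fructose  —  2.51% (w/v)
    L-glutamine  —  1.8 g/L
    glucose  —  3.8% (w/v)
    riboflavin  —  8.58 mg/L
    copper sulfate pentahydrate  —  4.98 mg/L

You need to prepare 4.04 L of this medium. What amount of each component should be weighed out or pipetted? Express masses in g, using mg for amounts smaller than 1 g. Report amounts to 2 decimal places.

Working volume: 4.04 L.
fructose: 2.51 g per 100 mL × 4040 mL ÷ 100 = 101.40 g
L-glutamine: 1.8 g/L × 4.04 L = 7.27 g
glucose: 3.8 g per 100 mL × 4040 mL ÷ 100 = 153.52 g
riboflavin: 8.58 mg/L × 4.04 L = 34.66 mg
copper sulfate pentahydrate: 4.98 mg/L × 4.04 L = 20.12 mg

fructose 101.40 g; L-glutamine 7.27 g; glucose 153.52 g; riboflavin 34.66 mg; copper sulfate pentahydrate 20.12 mg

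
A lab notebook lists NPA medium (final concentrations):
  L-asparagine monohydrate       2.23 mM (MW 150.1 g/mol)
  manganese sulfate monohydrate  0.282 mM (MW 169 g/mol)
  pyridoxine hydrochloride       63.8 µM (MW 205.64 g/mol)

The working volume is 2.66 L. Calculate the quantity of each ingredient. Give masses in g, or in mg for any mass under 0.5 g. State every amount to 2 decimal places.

L-asparagine monohydrate 0.89 g; manganese sulfate monohydrate 126.77 mg; pyridoxine hydrochloride 34.90 mg

Working volume: 2.66 L.
L-asparagine monohydrate: 2.23 mmol/L × 150.1 g/mol × 2.66 L ÷ 1000 = 0.89 g
manganese sulfate monohydrate: 0.282 mmol/L × 169 mg/mmol × 2.66 L = 126.77 mg
pyridoxine hydrochloride: 63.8 µmol/L × 205.64 g/mol × 2.66 L ÷ 1000 = 34.90 mg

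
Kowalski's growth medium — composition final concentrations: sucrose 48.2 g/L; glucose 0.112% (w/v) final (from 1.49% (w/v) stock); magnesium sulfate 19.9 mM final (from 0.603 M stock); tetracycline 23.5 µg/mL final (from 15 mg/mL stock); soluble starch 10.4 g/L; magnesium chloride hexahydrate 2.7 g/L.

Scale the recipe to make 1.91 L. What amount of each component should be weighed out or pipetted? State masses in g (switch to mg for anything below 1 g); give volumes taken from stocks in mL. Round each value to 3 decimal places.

sucrose 92.062 g; glucose 143.570 mL; magnesium sulfate 63.033 mL; tetracycline 2.992 mL; soluble starch 19.864 g; magnesium chloride hexahydrate 5.157 g

Working volume: 1.91 L.
sucrose: 48.2 g/L × 1.91 L = 92.062 g
glucose: V = C2·V2/C1 = 0.112% ÷ 1.49% × 1910 mL = 143.570 mL
magnesium sulfate: C1V1 = C2V2 → 19.9 mM × 1910 mL ÷ 603 mM = 63.033 mL
tetracycline: V = C2·V2/C1 = 23.5 µg/mL × 1910 mL ÷ 15000 µg/mL = 2.992 mL
soluble starch: 10.4 g/L × 1.91 L = 19.864 g
magnesium chloride hexahydrate: 2.7 g/L × 1.91 L = 5.157 g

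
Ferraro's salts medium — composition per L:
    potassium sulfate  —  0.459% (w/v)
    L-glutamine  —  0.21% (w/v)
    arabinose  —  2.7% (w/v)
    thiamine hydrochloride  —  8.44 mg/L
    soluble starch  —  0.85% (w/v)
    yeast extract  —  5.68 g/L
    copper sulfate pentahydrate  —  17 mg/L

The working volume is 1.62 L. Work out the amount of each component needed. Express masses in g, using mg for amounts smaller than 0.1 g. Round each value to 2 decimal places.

Scale factor relative to 1 L: 1.62.
potassium sulfate: 0.459 g per 100 mL × 1620 mL ÷ 100 = 7.44 g
L-glutamine: 0.21% w/v = 2.1 g/L → 2.1 × 1.62 L = 3.40 g
arabinose: 2.7% w/v = 27 g/L → 27 × 1.62 L = 43.74 g
thiamine hydrochloride: 8.44 mg/L × 1.62 L = 13.67 mg
soluble starch: 0.85 g per 100 mL × 1620 mL ÷ 100 = 13.77 g
yeast extract: 5.68 g/L × 1.62 L = 9.20 g
copper sulfate pentahydrate: 17 mg/L × 1.62 L = 27.54 mg

potassium sulfate 7.44 g; L-glutamine 3.40 g; arabinose 43.74 g; thiamine hydrochloride 13.67 mg; soluble starch 13.77 g; yeast extract 9.20 g; copper sulfate pentahydrate 27.54 mg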